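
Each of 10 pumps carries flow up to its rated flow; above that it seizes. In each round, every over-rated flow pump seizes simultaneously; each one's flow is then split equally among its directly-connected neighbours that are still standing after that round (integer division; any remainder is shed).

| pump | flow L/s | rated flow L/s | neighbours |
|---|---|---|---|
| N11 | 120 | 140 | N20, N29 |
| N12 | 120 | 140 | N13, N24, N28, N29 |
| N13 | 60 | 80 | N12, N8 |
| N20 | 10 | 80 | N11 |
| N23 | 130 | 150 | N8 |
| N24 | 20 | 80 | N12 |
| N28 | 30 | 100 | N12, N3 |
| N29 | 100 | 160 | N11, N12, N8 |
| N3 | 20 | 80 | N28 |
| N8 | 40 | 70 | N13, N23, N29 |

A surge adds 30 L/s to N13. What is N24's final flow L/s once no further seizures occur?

Round 1 — N13 at 90 > 80. N13 seizes.
  N13 sheds 90 L/s to N12, N8: 45 each.
    N12: 120+45 = 165 > 140
    N8: 40+45 = 85 > 70
Round 2 — N12, N8 seize.
  N12 sheds 165 L/s to N24, N28, N29: 55 each.
    N24: 20+55 = 75 ≤ 80
    N28: 30+55 = 85 ≤ 100
    N29: 100+55 = 155 ≤ 160
  N8 sheds 85 L/s to N23, N29: 42 each (1 lost).
    N23: 130+42 = 172 > 150
    N29: 155+42 = 197 > 160
Round 3 — N23, N29 seize.
  N23 sheds 172 L/s: no online neighbours, lost.
  N29 sheds 197 L/s to N11: 197 each.
    N11: 120+197 = 317 > 140
Round 4 — N11 seizes.
  N11 sheds 317 L/s to N20: 317 each.
    N20: 10+317 = 327 > 80
Round 5 — N20 seizes.
  N20 sheds 327 L/s: no online neighbours, lost.
No further seizures.

75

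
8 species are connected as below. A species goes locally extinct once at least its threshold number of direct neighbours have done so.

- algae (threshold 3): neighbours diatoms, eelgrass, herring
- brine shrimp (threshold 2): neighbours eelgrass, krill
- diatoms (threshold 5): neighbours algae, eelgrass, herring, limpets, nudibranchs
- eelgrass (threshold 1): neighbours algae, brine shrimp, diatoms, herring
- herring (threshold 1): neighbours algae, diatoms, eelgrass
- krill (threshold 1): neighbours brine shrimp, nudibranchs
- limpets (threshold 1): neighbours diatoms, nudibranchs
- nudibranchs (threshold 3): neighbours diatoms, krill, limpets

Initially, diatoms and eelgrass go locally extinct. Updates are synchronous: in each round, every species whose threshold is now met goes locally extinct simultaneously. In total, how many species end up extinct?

5

Round 1 — diatoms, eelgrass go locally extinct (initial).
Round 2 — checking thresholds:
  algae: 2 of 3 neighbours < 3, not yet.
  brine shrimp: 1 of 2 neighbours < 2, not yet.
  herring: 2 of 3 neighbours ≥ 1, goes locally extinct.
  limpets: 1 of 2 neighbours ≥ 1, goes locally extinct.
  nudibranchs: 1 of 3 neighbours < 3, not yet.
Round 3 — checking thresholds:
  algae: 3 of 3 neighbours ≥ 3, goes locally extinct.
  brine shrimp: 1 of 2 neighbours < 2, not yet.
  nudibranchs: 2 of 3 neighbours < 3, not yet.
Round 4 — no new extinctions; cascade stops.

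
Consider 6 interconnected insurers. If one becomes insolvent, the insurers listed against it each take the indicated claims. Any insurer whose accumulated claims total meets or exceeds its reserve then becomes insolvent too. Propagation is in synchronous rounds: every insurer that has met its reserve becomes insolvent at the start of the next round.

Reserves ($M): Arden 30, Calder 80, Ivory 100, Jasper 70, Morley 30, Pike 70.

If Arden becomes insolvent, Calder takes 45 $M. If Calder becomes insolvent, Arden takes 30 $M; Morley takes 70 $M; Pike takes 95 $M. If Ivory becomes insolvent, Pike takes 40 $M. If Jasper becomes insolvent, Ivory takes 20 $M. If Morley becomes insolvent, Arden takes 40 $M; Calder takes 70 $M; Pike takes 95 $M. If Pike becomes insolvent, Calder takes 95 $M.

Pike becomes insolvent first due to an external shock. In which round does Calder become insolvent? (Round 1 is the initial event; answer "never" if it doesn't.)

Round 1 — Pike becomes insolvent (initial).
  Calder: +95 → 95 ≥ 80
Round 2 — Calder becomes insolvent.
  Arden: +30 → 30 ≥ 30
  Morley: +70 → 70 ≥ 30
Round 3 — Arden, Morley become insolvent.
No further insolvencies.

2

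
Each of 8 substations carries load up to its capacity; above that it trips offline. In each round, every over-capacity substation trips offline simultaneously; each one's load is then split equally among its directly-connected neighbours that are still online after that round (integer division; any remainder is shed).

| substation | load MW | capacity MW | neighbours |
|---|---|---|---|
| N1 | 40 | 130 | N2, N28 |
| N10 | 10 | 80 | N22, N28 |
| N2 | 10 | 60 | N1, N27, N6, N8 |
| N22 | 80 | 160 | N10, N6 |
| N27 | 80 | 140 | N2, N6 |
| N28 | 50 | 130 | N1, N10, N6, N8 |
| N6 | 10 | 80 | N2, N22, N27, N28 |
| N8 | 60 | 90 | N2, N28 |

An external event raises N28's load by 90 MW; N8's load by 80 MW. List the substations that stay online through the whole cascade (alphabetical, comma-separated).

N10, N22

Round 1 — N28 at 140 > 130; N8 at 140 > 90. N28, N8 trip offline.
  N28 sheds 140 MW to N1, N10, N6: 46 each (2 lost).
    N1: 40+46 = 86 ≤ 130
    N10: 10+46 = 56 ≤ 80
    N6: 10+46 = 56 ≤ 80
  N8 sheds 140 MW to N2: 140 each.
    N2: 10+140 = 150 > 60
Round 2 — N2 trips offline.
  N2 sheds 150 MW to N1, N27, N6: 50 each.
    N1: 86+50 = 136 > 130
    N27: 80+50 = 130 ≤ 140
    N6: 56+50 = 106 > 80
Round 3 — N1, N6 trip offline.
  N1 sheds 136 MW: no online neighbours, lost.
  N6 sheds 106 MW to N22, N27: 53 each.
    N22: 80+53 = 133 ≤ 160
    N27: 130+53 = 183 > 140
Round 4 — N27 trips offline.
  N27 sheds 183 MW: no online neighbours, lost.
No further trips.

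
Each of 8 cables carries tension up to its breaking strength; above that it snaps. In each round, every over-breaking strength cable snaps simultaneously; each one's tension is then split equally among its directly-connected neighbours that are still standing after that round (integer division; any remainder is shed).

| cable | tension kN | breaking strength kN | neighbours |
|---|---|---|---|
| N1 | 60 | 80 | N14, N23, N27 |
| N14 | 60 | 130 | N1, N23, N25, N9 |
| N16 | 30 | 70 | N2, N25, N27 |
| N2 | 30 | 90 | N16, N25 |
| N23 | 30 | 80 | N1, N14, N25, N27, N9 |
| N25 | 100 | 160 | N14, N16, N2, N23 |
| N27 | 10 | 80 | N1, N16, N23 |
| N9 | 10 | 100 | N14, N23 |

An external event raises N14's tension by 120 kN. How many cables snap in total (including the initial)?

7

Round 1 — N14 at 180 > 130. N14 snaps.
  N14 sheds 180 kN to N1, N23, N25, N9: 45 each.
    N1: 60+45 = 105 > 80
    N23: 30+45 = 75 ≤ 80
    N25: 100+45 = 145 ≤ 160
    N9: 10+45 = 55 ≤ 100
Round 2 — N1 snaps.
  N1 sheds 105 kN to N23, N27: 52 each (1 lost).
    N23: 75+52 = 127 > 80
    N27: 10+52 = 62 ≤ 80
Round 3 — N23 snaps.
  N23 sheds 127 kN to N25, N27, N9: 42 each (1 lost).
    N25: 145+42 = 187 > 160
    N27: 62+42 = 104 > 80
    N9: 55+42 = 97 ≤ 100
Round 4 — N25, N27 snap.
  N25 sheds 187 kN to N16, N2: 93 each (1 lost).
    N16: 30+93 = 123 > 70
    N2: 30+93 = 123 > 90
  N27 sheds 104 kN to N16: 104 each.
    N16: 123+104 = 227 > 70
Round 5 — N16, N2 snap.
  N16 sheds 227 kN: no online neighbours, lost.
  N2 sheds 123 kN: no online neighbours, lost.
No further breaks.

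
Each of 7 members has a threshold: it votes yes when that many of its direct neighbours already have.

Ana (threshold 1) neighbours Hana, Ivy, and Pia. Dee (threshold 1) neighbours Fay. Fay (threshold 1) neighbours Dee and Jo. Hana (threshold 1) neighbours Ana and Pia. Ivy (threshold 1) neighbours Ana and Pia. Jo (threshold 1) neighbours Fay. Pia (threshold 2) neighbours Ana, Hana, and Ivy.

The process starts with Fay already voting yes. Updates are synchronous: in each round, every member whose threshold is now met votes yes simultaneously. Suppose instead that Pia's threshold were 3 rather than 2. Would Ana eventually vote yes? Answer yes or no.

no

With Pia's threshold at 3:
Round 1 — Fay votes yes (initial).
Round 2 — checking thresholds:
  Dee: 1 of 1 neighbours ≥ 1, votes yes.
  Jo: 1 of 1 neighbours ≥ 1, votes yes.
Round 3 — no new yes votes; cascade stops.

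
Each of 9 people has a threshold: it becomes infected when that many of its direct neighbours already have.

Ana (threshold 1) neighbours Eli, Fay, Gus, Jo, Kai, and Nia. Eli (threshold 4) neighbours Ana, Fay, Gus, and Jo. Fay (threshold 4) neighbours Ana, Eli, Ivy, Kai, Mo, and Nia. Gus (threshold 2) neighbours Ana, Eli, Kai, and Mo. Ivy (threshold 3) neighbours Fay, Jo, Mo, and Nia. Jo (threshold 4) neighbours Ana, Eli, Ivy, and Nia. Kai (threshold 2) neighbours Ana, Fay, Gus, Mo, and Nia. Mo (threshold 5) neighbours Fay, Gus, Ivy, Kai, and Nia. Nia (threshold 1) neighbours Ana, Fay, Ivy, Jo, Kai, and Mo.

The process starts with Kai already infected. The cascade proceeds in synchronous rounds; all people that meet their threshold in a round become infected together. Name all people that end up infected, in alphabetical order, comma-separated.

Round 1 — Kai becomes infected (initial).
Round 2 — checking thresholds:
  Ana: 1 of 6 neighbours ≥ 1, becomes infected.
  Fay: 1 of 6 neighbours < 4, holds.
  Gus: 1 of 4 neighbours < 2, holds.
  Mo: 1 of 5 neighbours < 5, holds.
  Nia: 1 of 6 neighbours ≥ 1, becomes infected.
Round 3 — checking thresholds:
  Eli: 1 of 4 neighbours < 4, holds.
  Fay: 3 of 6 neighbours < 4, holds.
  Gus: 2 of 4 neighbours ≥ 2, becomes infected.
  Ivy: 1 of 4 neighbours < 3, holds.
  Jo: 2 of 4 neighbours < 4, holds.
  Mo: 2 of 5 neighbours < 5, holds.
Round 4 — no new infections; cascade stops.

Ana, Gus, Kai, Nia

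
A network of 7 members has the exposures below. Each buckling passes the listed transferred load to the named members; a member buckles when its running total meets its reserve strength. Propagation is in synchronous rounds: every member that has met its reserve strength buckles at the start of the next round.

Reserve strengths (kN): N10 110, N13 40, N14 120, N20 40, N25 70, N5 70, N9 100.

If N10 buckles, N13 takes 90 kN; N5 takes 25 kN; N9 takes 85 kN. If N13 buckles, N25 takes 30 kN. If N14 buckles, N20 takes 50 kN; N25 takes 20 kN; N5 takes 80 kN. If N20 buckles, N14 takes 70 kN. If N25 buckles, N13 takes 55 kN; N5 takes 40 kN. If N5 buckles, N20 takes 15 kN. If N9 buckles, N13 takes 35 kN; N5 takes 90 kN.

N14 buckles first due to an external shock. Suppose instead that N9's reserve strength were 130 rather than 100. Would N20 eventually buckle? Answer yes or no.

yes

With N9's reserve strength at 130:
Round 1 — N14 buckles (initial).
  N20: +50 → 50 ≥ 40
  N25: +20 → 20 < 70
  N5: +80 → 80 ≥ 70
Round 2 — N20, N5 buckle.
No further bucklings.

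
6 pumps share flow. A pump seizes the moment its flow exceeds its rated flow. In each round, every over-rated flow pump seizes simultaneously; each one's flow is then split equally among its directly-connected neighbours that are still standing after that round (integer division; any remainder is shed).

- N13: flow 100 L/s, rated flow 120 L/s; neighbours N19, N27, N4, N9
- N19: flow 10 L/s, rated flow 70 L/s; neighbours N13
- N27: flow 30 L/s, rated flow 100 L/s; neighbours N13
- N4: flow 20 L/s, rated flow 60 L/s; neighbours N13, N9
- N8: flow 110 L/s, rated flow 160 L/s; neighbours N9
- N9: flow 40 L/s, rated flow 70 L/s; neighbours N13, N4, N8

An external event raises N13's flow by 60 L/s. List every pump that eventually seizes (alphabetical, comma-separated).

N13, N4, N9

Round 1 — N13 at 160 > 120. N13 seizes.
  N13 sheds 160 L/s to N19, N27, N4, N9: 40 each.
    N19: 10+40 = 50 ≤ 70
    N27: 30+40 = 70 ≤ 100
    N4: 20+40 = 60 ≤ 60
    N9: 40+40 = 80 > 70
Round 2 — N9 seizes.
  N9 sheds 80 L/s to N4, N8: 40 each.
    N4: 60+40 = 100 > 60
    N8: 110+40 = 150 ≤ 160
Round 3 — N4 seizes.
  N4 sheds 100 L/s: no online neighbours, lost.
No further seizures.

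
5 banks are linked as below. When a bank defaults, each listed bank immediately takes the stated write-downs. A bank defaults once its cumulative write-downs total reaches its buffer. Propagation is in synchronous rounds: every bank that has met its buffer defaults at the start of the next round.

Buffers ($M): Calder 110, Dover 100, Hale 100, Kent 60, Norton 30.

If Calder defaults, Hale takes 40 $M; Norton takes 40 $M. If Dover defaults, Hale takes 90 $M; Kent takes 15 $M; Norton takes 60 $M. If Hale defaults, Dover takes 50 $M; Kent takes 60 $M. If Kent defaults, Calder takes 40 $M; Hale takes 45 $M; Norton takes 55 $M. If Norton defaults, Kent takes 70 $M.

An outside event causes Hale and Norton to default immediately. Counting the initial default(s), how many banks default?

3

Round 1 — Hale, Norton default (initial).
  Dover: +50 → 50 < 100
  Kent: +60+70 → 130 ≥ 60
Round 2 — Kent defaults.
  Calder: +40 → 40 < 110
No further defaults.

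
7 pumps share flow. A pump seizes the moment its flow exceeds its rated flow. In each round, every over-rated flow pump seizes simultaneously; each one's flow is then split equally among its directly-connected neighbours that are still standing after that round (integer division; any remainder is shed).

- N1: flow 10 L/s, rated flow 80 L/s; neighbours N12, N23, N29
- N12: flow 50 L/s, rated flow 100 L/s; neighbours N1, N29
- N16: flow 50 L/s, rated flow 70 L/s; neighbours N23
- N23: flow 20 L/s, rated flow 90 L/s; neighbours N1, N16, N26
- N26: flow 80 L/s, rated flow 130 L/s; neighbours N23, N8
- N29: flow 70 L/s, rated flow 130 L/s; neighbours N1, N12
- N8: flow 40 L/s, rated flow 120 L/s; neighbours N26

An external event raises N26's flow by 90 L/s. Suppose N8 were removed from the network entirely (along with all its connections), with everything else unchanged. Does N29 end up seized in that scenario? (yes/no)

yes

With N8 removed:
Round 1 — N26 at 170 > 130. N26 seizes.
  N26 sheds 170 L/s to N23: 170 each.
    N23: 20+170 = 190 > 90
Round 2 — N23 seizes.
  N23 sheds 190 L/s to N1, N16: 95 each.
    N1: 10+95 = 105 > 80
    N16: 50+95 = 145 > 70
Round 3 — N1, N16 seize.
  N1 sheds 105 L/s to N12, N29: 52 each (1 lost).
    N12: 50+52 = 102 > 100
    N29: 70+52 = 122 ≤ 130
  N16 sheds 145 L/s: no online neighbours, lost.
Round 4 — N12 seizes.
  N12 sheds 102 L/s to N29: 102 each.
    N29: 122+102 = 224 > 130
Round 5 — N29 seizes.
  N29 sheds 224 L/s: no online neighbours, lost.
No further seizures.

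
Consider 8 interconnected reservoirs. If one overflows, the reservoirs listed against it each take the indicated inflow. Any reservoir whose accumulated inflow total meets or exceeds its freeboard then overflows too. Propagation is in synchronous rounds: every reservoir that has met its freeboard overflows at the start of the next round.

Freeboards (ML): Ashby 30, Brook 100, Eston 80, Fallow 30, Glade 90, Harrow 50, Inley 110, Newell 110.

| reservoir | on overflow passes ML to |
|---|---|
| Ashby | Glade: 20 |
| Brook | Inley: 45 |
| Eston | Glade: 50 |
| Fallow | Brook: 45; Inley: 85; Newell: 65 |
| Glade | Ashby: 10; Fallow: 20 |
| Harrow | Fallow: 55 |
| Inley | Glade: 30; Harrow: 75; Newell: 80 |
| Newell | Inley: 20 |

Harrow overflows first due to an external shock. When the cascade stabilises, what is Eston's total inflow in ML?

Round 1 — Harrow overflows (initial).
  Fallow: +55 → 55 ≥ 30
Round 2 — Fallow overflows.
  Brook: +45 → 45 < 100
  Inley: +85 → 85 < 110
  Newell: +65 → 65 < 110
No further overflows.

0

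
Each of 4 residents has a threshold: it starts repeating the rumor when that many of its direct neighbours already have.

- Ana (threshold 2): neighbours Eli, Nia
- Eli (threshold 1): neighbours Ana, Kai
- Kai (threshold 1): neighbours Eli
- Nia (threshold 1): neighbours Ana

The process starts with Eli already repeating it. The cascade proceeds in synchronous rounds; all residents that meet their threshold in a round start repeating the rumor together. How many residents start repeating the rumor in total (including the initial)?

2

Round 1 — Eli starts repeating the rumor (initial).
Round 2 — checking thresholds:
  Ana: 1 of 2 neighbours < 2, not yet.
  Kai: 1 of 1 neighbours ≥ 1, starts repeating the rumor.
Round 3 — no new spreads; cascade stops.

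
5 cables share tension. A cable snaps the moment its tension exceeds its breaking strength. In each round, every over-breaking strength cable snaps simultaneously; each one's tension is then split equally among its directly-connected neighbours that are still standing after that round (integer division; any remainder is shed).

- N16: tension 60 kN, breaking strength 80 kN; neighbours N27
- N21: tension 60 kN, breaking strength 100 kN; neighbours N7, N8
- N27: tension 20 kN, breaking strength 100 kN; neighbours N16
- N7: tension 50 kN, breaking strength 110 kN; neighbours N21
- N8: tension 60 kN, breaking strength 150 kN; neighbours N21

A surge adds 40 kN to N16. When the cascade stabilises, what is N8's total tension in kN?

Round 1 — N16 at 100 > 80. N16 snaps.
  N16 sheds 100 kN to N27: 100 each.
    N27: 20+100 = 120 > 100
Round 2 — N27 snaps.
  N27 sheds 120 kN: no online neighbours, lost.
No further breaks.

60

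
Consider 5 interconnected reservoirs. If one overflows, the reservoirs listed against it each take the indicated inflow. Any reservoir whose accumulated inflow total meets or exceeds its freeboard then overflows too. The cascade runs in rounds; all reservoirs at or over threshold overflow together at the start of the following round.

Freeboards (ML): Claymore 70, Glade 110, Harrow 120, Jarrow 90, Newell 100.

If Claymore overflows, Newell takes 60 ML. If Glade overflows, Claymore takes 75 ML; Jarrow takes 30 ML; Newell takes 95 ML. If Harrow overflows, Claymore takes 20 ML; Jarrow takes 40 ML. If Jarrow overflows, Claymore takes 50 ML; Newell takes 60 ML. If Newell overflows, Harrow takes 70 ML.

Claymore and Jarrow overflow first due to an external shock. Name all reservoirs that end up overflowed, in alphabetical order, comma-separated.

Claymore, Jarrow, Newell

Round 1 — Claymore, Jarrow overflow (initial).
  Newell: +60+60 → 120 ≥ 100
Round 2 — Newell overflows.
  Harrow: +70 → 70 < 120
No further overflows.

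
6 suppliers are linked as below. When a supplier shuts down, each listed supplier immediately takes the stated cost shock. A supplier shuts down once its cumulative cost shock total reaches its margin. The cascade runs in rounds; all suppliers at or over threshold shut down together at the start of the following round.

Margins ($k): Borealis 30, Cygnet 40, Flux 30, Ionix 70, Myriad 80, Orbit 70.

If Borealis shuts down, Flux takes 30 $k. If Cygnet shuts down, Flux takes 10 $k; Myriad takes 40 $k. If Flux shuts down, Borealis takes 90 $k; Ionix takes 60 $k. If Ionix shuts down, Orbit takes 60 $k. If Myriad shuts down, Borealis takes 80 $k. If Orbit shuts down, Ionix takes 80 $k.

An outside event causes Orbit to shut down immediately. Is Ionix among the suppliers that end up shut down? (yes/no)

Round 1 — Orbit shuts down (initial).
  Ionix: +80 → 80 ≥ 70
Round 2 — Ionix shuts down.
No further shutdowns.

yes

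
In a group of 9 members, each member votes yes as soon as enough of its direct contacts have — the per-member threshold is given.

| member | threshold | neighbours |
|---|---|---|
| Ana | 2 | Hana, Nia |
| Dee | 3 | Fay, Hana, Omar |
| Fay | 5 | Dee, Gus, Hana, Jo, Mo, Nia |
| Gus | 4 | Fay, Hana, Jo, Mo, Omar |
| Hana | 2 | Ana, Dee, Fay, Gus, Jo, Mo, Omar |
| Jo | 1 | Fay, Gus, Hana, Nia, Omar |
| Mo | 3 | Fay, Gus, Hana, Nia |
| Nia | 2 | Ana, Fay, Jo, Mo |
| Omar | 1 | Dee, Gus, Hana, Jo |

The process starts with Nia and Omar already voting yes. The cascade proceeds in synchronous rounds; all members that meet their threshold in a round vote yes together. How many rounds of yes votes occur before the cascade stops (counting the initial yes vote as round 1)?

Round 1 — Nia, Omar vote yes (initial).
Round 2 — checking thresholds:
  Ana: 1 of 2 neighbours < 2, below threshold.
  Dee: 1 of 3 neighbours < 3, below threshold.
  Fay: 1 of 6 neighbours < 5, below threshold.
  Gus: 1 of 5 neighbours < 4, below threshold.
  Hana: 1 of 7 neighbours < 2, below threshold.
  Jo: 2 of 5 neighbours ≥ 1, votes yes.
  Mo: 1 of 4 neighbours < 3, below threshold.
Round 3 — checking thresholds:
  Ana: 1 of 2 neighbours < 2, below threshold.
  Dee: 1 of 3 neighbours < 3, below threshold.
  Fay: 2 of 6 neighbours < 5, below threshold.
  Gus: 2 of 5 neighbours < 4, below threshold.
  Hana: 2 of 7 neighbours ≥ 2, votes yes.
  Mo: 1 of 4 neighbours < 3, below threshold.
Round 4 — checking thresholds:
  Ana: 2 of 2 neighbours ≥ 2, votes yes.
  Dee: 2 of 3 neighbours < 3, below threshold.
  Fay: 3 of 6 neighbours < 5, below threshold.
  Gus: 3 of 5 neighbours < 4, below threshold.
  Mo: 2 of 4 neighbours < 3, below threshold.
Round 5 — no new yes votes; cascade stops.

4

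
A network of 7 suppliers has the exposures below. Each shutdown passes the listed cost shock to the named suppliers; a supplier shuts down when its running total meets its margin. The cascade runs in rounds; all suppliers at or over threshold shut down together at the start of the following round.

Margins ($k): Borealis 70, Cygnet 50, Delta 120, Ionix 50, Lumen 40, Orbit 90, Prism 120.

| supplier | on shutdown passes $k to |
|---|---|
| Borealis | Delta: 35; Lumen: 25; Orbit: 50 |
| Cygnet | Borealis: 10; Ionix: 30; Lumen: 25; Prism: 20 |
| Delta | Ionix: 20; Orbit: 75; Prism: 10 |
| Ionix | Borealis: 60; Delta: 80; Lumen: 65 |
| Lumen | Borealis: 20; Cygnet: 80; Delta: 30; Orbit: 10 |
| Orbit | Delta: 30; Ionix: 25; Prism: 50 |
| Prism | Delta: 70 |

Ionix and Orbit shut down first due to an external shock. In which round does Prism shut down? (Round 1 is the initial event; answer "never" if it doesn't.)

never

Round 1 — Ionix, Orbit shut down (initial).
  Borealis: +60 → 60 < 70
  Delta: +80+30 → 110 < 120
  Lumen: +65 → 65 ≥ 40
  Prism: +50 → 50 < 120
Round 2 — Lumen shuts down.
  Borealis: +20 → 80 ≥ 70
  Cygnet: +80 → 80 ≥ 50
  Delta: +30 → 140 ≥ 120
Round 3 — Borealis, Cygnet, Delta shut down.
  Prism: +20+10 → 80 < 120
No further shutdowns.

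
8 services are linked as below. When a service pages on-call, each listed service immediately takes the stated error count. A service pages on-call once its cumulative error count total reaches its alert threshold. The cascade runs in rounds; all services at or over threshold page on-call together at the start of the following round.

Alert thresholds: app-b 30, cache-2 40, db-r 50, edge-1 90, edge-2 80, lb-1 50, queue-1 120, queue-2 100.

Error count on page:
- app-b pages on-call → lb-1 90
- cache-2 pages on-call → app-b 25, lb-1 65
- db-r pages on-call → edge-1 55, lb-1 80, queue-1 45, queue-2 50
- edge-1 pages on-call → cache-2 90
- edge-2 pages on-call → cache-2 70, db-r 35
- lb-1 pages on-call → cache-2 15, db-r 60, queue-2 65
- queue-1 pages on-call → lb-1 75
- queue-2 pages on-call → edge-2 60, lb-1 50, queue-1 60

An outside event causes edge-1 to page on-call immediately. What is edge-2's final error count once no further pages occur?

60

Round 1 — edge-1 pages on-call (initial).
  cache-2: +90 → 90 ≥ 40
Round 2 — cache-2 pages on-call.
  app-b: +25 → 25 < 30
  lb-1: +65 → 65 ≥ 50
Round 3 — lb-1 pages on-call.
  db-r: +60 → 60 ≥ 50
  queue-2: +65 → 65 < 100
Round 4 — db-r pages on-call.
  queue-1: +45 → 45 < 120
  queue-2: +50 → 115 ≥ 100
Round 5 — queue-2 pages on-call.
  edge-2: +60 → 60 < 80
  queue-1: +60 → 105 < 120
No further pages.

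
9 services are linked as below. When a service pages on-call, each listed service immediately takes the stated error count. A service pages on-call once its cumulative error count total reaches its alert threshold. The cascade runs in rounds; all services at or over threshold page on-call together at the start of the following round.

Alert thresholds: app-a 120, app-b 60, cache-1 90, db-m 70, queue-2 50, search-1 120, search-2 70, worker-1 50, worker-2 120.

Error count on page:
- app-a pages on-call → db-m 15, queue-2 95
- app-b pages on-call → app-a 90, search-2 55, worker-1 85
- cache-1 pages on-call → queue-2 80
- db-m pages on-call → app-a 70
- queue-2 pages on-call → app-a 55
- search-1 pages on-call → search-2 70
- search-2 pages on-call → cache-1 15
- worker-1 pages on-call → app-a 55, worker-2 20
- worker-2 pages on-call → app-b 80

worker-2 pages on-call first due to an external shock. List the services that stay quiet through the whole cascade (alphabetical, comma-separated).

cache-1, db-m, search-1, search-2

Round 1 — worker-2 pages on-call (initial).
  app-b: +80 → 80 ≥ 60
Round 2 — app-b pages on-call.
  app-a: +90 → 90 < 120
  search-2: +55 → 55 < 70
  worker-1: +85 → 85 ≥ 50
Round 3 — worker-1 pages on-call.
  app-a: +55 → 145 ≥ 120
Round 4 — app-a pages on-call.
  db-m: +15 → 15 < 70
  queue-2: +95 → 95 ≥ 50
Round 5 — queue-2 pages on-call.
No further pages.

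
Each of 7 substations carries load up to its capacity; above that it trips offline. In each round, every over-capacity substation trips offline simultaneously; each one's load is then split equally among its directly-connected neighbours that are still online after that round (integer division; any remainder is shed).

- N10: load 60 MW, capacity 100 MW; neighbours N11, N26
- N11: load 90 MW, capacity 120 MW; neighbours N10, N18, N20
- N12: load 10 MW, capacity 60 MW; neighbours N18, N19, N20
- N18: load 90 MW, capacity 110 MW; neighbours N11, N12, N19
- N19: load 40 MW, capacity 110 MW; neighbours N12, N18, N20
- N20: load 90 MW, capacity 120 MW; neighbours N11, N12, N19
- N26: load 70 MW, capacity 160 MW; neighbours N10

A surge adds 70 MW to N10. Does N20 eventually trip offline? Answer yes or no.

yes

Round 1 — N10 at 130 > 100. N10 trips offline.
  N10 sheds 130 MW to N11, N26: 65 each.
    N11: 90+65 = 155 > 120
    N26: 70+65 = 135 ≤ 160
Round 2 — N11 trips offline.
  N11 sheds 155 MW to N18, N20: 77 each (1 lost).
    N18: 90+77 = 167 > 110
    N20: 90+77 = 167 > 120
Round 3 — N18, N20 trip offline.
  N18 sheds 167 MW to N12, N19: 83 each (1 lost).
    N12: 10+83 = 93 > 60
    N19: 40+83 = 123 > 110
  N20 sheds 167 MW to N12, N19: 83 each (1 lost).
    N12: 93+83 = 176 > 60
    N19: 123+83 = 206 > 110
Round 4 — N12, N19 trip offline.
  N12 sheds 176 MW: no online neighbours, lost.
  N19 sheds 206 MW: no online neighbours, lost.
No further trips.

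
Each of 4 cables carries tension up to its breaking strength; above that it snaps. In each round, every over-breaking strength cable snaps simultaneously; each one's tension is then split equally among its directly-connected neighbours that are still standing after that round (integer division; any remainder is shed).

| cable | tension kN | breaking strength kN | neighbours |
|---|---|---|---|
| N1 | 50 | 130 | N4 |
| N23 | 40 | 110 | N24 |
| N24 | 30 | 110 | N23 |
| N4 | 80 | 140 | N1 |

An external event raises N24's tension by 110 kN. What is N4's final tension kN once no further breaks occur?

80

Round 1 — N24 at 140 > 110. N24 snaps.
  N24 sheds 140 kN to N23: 140 each.
    N23: 40+140 = 180 > 110
Round 2 — N23 snaps.
  N23 sheds 180 kN: no online neighbours, lost.
No further breaks.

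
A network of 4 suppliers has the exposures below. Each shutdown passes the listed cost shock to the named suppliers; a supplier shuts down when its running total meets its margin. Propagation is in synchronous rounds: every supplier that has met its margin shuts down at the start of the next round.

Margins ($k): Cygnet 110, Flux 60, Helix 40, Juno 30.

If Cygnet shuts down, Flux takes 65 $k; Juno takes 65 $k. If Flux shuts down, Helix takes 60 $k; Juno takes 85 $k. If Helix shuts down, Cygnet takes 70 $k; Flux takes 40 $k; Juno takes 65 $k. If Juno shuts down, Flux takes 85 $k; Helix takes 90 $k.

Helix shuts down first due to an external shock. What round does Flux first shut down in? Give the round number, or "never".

3

Round 1 — Helix shuts down (initial).
  Cygnet: +70 → 70 < 110
  Flux: +40 → 40 < 60
  Juno: +65 → 65 ≥ 30
Round 2 — Juno shuts down.
  Flux: +85 → 125 ≥ 60
Round 3 — Flux shuts down.
No further shutdowns.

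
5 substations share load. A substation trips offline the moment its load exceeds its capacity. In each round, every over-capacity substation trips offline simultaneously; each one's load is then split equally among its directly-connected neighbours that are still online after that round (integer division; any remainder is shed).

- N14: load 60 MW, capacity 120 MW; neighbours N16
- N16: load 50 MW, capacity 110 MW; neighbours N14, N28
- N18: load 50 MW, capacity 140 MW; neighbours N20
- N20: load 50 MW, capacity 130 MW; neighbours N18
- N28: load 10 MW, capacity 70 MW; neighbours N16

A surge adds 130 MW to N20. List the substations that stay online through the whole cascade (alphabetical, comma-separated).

Round 1 — N20 at 180 > 130. N20 trips offline.
  N20 sheds 180 MW to N18: 180 each.
    N18: 50+180 = 230 > 140
Round 2 — N18 trips offline.
  N18 sheds 230 MW: no online neighbours, lost.
No further trips.

N14, N16, N28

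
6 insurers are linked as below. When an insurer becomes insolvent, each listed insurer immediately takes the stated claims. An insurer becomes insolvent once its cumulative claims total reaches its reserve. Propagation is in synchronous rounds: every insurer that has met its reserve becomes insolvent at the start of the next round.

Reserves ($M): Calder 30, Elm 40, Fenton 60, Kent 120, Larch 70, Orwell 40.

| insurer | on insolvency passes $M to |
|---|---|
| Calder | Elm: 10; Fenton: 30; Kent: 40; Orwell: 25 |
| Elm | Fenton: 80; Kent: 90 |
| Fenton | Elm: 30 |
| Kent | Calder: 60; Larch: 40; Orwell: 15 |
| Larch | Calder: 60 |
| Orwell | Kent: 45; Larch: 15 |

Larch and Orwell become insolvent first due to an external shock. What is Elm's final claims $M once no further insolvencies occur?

10

Round 1 — Larch, Orwell become insolvent (initial).
  Calder: +60 → 60 ≥ 30
  Kent: +45 → 45 < 120
Round 2 — Calder becomes insolvent.
  Elm: +10 → 10 < 40
  Fenton: +30 → 30 < 60
  Kent: +40 → 85 < 120
No further insolvencies.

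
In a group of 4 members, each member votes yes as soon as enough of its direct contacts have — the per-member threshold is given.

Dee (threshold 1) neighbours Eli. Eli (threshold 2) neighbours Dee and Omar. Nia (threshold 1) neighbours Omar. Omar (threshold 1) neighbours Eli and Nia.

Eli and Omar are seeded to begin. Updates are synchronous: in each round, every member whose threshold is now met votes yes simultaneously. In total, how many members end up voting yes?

4

Round 1 — Eli, Omar vote yes (initial).
Round 2 — checking thresholds:
  Dee: 1 of 1 neighbours ≥ 1, votes yes.
  Nia: 1 of 1 neighbours ≥ 1, votes yes.
Round 3 — no new yes votes; cascade stops.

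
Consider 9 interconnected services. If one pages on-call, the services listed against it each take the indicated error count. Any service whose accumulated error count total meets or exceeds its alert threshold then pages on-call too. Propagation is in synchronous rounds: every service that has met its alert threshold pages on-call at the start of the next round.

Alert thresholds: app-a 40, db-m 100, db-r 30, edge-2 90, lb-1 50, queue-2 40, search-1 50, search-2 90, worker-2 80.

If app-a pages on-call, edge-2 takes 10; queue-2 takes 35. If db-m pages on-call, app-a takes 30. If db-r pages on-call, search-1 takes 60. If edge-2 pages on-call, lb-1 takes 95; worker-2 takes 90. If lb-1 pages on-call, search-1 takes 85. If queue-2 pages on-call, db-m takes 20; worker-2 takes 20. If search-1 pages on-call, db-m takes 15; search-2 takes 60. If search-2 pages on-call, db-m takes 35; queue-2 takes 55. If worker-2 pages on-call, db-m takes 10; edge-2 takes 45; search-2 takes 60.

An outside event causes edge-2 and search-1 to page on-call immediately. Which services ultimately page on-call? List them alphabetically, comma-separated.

Round 1 — edge-2, search-1 page on-call (initial).
  db-m: +15 → 15 < 100
  lb-1: +95 → 95 ≥ 50
  search-2: +60 → 60 < 90
  worker-2: +90 → 90 ≥ 80
Round 2 — lb-1, worker-2 page on-call.
  db-m: +10 → 25 < 100
  search-2: +60 → 120 ≥ 90
Round 3 — search-2 pages on-call.
  db-m: +35 → 60 < 100
  queue-2: +55 → 55 ≥ 40
Round 4 — queue-2 pages on-call.
  db-m: +20 → 80 < 100
No further pages.

edge-2, lb-1, queue-2, search-1, search-2, worker-2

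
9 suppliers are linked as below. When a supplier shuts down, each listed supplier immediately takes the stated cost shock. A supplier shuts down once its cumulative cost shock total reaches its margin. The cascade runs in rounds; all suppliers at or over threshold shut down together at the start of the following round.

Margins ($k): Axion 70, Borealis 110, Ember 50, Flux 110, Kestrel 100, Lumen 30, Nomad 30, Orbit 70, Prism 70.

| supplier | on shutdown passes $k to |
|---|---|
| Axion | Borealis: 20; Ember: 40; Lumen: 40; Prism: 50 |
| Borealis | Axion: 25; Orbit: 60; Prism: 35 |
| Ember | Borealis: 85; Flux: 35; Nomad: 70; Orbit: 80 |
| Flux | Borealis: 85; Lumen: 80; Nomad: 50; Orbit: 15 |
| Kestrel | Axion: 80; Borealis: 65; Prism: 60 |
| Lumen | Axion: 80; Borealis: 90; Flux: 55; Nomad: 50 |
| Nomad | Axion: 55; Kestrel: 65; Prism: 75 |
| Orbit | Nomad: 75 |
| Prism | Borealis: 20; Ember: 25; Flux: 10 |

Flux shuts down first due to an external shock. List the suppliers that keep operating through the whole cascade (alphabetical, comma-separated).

Round 1 — Flux shuts down (initial).
  Borealis: +85 → 85 < 110
  Lumen: +80 → 80 ≥ 30
  Nomad: +50 → 50 ≥ 30
  Orbit: +15 → 15 < 70
Round 2 — Lumen, Nomad shut down.
  Axion: +80+55 → 135 ≥ 70
  Borealis: +90 → 175 ≥ 110
  Kestrel: +65 → 65 < 100
  Prism: +75 → 75 ≥ 70
Round 3 — Axion, Borealis, Prism shut down.
  Ember: +40+25 → 65 ≥ 50
  Orbit: +60 → 75 ≥ 70
Round 4 — Ember, Orbit shut down.
No further shutdowns.

Kestrel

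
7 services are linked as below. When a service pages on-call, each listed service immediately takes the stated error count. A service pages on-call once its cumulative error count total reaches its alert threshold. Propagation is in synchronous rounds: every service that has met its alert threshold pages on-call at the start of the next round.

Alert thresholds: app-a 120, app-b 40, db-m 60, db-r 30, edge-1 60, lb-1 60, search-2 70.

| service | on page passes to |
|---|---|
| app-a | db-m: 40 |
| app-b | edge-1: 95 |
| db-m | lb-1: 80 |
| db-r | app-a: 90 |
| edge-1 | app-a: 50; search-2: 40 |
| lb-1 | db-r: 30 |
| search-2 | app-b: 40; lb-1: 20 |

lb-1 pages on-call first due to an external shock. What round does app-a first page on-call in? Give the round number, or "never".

Round 1 — lb-1 pages on-call (initial).
  db-r: +30 → 30 ≥ 30
Round 2 — db-r pages on-call.
  app-a: +90 → 90 < 120
No further pages.

never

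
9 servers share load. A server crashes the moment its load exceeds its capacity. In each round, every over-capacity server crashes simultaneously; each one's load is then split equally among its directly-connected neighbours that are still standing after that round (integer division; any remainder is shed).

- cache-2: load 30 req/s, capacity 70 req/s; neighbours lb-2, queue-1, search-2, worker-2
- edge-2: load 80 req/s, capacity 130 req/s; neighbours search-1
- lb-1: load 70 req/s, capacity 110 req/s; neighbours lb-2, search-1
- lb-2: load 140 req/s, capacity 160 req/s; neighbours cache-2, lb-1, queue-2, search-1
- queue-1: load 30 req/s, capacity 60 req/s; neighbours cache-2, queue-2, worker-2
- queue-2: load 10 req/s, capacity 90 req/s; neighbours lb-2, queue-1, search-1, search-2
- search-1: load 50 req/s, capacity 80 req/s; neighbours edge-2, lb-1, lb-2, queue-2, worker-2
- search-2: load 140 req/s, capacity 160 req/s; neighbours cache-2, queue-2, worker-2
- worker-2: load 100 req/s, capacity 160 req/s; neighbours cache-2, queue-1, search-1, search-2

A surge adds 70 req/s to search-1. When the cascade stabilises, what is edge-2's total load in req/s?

Round 1 — search-1 at 120 > 80. search-1 crashes.
  search-1 sheds 120 req/s to edge-2, lb-1, lb-2, queue-2, worker-2: 24 each.
    edge-2: 80+24 = 104 ≤ 130
    lb-1: 70+24 = 94 ≤ 110
    lb-2: 140+24 = 164 > 160
    queue-2: 10+24 = 34 ≤ 90
    worker-2: 100+24 = 124 ≤ 160
Round 2 — lb-2 crashes.
  lb-2 sheds 164 req/s to cache-2, lb-1, queue-2: 54 each (2 lost).
    cache-2: 30+54 = 84 > 70
    lb-1: 94+54 = 148 > 110
    queue-2: 34+54 = 88 ≤ 90
Round 3 — cache-2, lb-1 crash.
  cache-2 sheds 84 req/s to queue-1, search-2, worker-2: 28 each.
    queue-1: 30+28 = 58 ≤ 60
    search-2: 140+28 = 168 > 160
    worker-2: 124+28 = 152 ≤ 160
  lb-1 sheds 148 req/s: no online neighbours, lost.
Round 4 — search-2 crashes.
  search-2 sheds 168 req/s to queue-2, worker-2: 84 each.
    queue-2: 88+84 = 172 > 90
    worker-2: 152+84 = 236 > 160
Round 5 — queue-2, worker-2 crash.
  queue-2 sheds 172 req/s to queue-1: 172 each.
    queue-1: 58+172 = 230 > 60
  worker-2 sheds 236 req/s to queue-1: 236 each.
    queue-1: 230+236 = 466 > 60
Round 6 — queue-1 crashes.
  queue-1 sheds 466 req/s: no online neighbours, lost.
No further crashes.

104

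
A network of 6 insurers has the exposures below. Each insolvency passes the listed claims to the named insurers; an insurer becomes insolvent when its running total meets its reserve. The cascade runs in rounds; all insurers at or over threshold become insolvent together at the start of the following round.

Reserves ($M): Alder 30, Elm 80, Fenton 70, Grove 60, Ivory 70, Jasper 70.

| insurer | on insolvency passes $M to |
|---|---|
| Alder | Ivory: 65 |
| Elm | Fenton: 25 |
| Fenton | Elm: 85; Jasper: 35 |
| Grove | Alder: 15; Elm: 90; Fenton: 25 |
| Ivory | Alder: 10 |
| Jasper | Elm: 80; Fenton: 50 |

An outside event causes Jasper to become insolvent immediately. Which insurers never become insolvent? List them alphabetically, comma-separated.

Alder, Grove, Ivory

Round 1 — Jasper becomes insolvent (initial).
  Elm: +80 → 80 ≥ 80
  Fenton: +50 → 50 < 70
Round 2 — Elm becomes insolvent.
  Fenton: +25 → 75 ≥ 70
Round 3 — Fenton becomes insolvent.
No further insolvencies.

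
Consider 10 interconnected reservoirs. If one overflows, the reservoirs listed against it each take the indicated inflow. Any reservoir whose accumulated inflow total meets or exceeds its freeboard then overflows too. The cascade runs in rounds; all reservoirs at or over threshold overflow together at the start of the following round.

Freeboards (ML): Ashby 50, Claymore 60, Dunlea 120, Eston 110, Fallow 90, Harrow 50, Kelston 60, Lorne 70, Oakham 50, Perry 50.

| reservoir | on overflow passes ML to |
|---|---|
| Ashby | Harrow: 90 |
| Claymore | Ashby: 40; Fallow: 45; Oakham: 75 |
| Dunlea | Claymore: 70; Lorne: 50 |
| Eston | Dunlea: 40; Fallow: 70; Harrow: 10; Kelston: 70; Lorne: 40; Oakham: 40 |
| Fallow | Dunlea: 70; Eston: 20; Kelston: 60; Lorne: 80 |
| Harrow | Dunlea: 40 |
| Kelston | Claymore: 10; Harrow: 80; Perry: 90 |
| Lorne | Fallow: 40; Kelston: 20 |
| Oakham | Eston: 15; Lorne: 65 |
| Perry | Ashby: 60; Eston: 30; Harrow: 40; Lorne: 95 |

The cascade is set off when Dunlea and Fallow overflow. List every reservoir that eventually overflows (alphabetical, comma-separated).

Ashby, Claymore, Dunlea, Fallow, Harrow, Kelston, Lorne, Oakham, Perry

Round 1 — Dunlea, Fallow overflow (initial).
  Claymore: +70 → 70 ≥ 60
  Eston: +20 → 20 < 110
  Kelston: +60 → 60 ≥ 60
  Lorne: +50+80 → 130 ≥ 70
Round 2 — Claymore, Kelston, Lorne overflow.
  Ashby: +40 → 40 < 50
  Harrow: +80 → 80 ≥ 50
  Oakham: +75 → 75 ≥ 50
  Perry: +90 → 90 ≥ 50
Round 3 — Harrow, Oakham, Perry overflow.
  Ashby: +60 → 100 ≥ 50
  Eston: +15+30 → 65 < 110
Round 4 — Ashby overflows.
No further overflows.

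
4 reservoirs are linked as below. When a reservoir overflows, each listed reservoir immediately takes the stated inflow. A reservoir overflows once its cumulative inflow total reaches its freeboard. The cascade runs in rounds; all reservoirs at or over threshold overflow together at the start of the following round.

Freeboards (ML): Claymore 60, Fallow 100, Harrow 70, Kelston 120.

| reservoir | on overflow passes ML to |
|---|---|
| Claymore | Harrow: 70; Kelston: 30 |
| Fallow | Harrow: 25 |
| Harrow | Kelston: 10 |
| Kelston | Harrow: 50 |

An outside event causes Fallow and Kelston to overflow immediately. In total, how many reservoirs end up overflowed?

3

Round 1 — Fallow, Kelston overflow (initial).
  Harrow: +25+50 → 75 ≥ 70
Round 2 — Harrow overflows.
No further overflows.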